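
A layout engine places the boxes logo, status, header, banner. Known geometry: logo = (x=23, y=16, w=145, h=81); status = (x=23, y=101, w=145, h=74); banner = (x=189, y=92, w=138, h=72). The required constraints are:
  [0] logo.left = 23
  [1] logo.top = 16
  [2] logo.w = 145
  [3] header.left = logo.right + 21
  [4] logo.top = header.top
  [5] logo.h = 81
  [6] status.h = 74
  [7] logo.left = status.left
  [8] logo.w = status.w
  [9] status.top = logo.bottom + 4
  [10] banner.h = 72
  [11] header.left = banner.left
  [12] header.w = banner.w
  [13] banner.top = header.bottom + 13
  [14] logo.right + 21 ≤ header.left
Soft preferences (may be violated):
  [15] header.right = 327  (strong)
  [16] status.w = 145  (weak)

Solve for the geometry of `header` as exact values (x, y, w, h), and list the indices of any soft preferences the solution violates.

header = (x=189, y=16, w=138, h=63)
violated soft preferences: none

1. header.x = 189  [header.left = logo.right + 21]
2. header.y = 16  [logo.top = header.top]
3. header.w = 138  [header.w = banner.w]
4. header.h = 63  [banner.top = header.bottom + 13]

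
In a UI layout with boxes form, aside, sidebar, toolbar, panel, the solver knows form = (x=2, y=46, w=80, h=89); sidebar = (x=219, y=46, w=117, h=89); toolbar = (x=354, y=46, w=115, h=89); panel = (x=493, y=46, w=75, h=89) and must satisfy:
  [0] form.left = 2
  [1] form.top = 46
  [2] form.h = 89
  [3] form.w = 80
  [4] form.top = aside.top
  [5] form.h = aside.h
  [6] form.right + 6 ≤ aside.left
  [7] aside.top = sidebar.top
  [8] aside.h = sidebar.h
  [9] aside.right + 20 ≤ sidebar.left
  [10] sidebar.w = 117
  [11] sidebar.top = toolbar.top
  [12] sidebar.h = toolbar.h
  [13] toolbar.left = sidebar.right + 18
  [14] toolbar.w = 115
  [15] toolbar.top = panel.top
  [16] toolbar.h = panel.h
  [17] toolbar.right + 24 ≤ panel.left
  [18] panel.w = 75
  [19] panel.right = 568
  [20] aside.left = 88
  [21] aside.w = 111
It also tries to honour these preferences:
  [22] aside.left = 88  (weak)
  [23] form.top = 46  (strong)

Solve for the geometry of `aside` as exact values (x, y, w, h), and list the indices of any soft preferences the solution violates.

aside = (x=88, y=46, w=111, h=89)
violated soft preferences: none

1. aside.y = 46  [form.top = aside.top]
2. aside.h = 89  [form.h = aside.h]
3. aside.x = 88  [aside.left = 88]
4. aside.w = 111  [aside.w = 111]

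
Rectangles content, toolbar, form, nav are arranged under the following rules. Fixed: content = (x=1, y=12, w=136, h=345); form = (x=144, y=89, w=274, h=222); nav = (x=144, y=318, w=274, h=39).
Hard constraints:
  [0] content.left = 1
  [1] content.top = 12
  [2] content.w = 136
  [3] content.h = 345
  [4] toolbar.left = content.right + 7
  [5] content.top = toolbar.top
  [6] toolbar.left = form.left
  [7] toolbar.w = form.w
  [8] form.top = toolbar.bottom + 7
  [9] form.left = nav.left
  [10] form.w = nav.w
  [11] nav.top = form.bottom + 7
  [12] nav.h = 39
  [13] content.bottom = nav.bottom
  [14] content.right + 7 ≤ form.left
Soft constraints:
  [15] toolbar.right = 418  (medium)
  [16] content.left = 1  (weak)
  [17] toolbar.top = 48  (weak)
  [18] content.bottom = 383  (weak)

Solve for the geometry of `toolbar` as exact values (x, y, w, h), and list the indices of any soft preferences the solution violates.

toolbar = (x=144, y=12, w=274, h=70)
violated soft preferences: 17, 18

1. toolbar.x = 144  [toolbar.left = content.right + 7]
2. toolbar.y = 12  [content.top = toolbar.top]
3. toolbar.w = 274  [toolbar.w = form.w]
4. toolbar.h = 70  [form.top = toolbar.bottom + 7]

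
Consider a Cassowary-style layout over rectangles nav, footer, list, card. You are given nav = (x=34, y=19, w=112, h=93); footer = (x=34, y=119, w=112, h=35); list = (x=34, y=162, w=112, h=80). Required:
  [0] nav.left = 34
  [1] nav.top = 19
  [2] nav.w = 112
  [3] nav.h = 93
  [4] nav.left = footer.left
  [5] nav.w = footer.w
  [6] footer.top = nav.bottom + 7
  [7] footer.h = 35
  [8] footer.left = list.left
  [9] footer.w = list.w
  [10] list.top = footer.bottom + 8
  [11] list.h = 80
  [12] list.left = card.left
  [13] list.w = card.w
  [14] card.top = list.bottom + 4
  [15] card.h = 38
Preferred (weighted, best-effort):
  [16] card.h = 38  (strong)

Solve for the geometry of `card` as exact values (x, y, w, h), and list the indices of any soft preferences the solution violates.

card = (x=34, y=246, w=112, h=38)
violated soft preferences: none

1. card.x = 34  [list.left = card.left]
2. card.w = 112  [list.w = card.w]
3. card.y = 246  [card.top = list.bottom + 4]
4. card.h = 38  [card.h = 38]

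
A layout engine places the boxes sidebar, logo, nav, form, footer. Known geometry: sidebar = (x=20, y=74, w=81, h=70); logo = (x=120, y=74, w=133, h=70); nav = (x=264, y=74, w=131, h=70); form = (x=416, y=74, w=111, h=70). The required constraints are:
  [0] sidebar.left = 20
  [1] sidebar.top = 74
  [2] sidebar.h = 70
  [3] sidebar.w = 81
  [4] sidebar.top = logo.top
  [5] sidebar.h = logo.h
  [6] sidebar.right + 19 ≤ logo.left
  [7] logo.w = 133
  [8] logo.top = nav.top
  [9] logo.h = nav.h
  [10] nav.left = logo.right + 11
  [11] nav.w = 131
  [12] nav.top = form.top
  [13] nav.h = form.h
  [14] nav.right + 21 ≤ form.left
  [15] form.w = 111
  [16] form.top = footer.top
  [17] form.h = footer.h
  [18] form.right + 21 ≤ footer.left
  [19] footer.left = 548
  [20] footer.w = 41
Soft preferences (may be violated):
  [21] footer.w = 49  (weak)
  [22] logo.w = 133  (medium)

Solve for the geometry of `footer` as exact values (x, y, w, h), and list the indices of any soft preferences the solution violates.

1. footer.y = 74  [form.top = footer.top]
2. footer.h = 70  [form.h = footer.h]
3. footer.x = 548  [footer.left = 548]
4. footer.w = 41  [footer.w = 41]

footer = (x=548, y=74, w=41, h=70)
violated soft preferences: 21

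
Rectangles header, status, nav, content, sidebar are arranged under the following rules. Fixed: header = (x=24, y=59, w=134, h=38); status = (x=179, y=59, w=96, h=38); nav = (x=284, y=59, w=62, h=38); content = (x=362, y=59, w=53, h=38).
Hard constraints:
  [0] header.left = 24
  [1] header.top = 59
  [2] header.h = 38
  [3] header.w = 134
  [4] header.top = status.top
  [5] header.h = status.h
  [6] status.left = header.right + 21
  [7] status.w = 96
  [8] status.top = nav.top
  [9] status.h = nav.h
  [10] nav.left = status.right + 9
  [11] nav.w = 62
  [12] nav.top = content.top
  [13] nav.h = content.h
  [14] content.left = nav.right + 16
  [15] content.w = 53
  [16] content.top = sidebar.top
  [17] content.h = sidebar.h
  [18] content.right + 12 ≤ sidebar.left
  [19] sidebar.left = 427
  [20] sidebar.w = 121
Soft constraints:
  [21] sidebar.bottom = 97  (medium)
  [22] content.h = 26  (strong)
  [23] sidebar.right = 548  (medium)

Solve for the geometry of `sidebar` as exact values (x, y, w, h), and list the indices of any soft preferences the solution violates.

1. sidebar.y = 59  [content.top = sidebar.top]
2. sidebar.h = 38  [content.h = sidebar.h]
3. sidebar.x = 427  [sidebar.left = 427]
4. sidebar.w = 121  [sidebar.w = 121]

sidebar = (x=427, y=59, w=121, h=38)
violated soft preferences: 22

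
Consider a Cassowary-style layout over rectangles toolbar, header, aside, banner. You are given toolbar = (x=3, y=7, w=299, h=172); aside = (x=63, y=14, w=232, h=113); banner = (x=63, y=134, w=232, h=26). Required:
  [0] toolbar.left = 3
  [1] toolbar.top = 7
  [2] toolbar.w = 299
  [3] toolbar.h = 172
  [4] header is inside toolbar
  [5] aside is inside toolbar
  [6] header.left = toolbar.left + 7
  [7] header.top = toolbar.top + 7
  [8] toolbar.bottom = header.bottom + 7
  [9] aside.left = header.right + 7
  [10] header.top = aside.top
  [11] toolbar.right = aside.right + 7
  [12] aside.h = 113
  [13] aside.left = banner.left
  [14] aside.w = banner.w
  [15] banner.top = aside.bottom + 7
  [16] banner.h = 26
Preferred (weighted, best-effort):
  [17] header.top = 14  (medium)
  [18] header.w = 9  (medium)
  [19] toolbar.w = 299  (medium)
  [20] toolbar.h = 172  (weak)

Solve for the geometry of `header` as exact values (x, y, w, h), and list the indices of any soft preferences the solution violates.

1. header.x = 10  [header.left = toolbar.left + 7]
2. header.y = 14  [header.top = toolbar.top + 7]
3. header.h = 158  [toolbar.bottom = header.bottom + 7]
4. header.w = 46  [aside.left = header.right + 7]

header = (x=10, y=14, w=46, h=158)
violated soft preferences: 18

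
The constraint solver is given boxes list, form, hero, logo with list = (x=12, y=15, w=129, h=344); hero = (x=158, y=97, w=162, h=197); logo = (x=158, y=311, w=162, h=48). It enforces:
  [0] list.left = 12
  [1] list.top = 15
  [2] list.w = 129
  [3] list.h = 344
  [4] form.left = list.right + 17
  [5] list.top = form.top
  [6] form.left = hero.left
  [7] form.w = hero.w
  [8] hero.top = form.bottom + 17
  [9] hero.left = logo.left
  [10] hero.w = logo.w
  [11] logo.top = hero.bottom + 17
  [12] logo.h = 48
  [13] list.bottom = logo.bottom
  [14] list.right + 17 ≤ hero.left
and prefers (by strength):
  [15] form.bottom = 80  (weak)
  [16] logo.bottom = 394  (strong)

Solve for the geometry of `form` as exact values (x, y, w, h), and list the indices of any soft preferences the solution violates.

1. form.x = 158  [form.left = list.right + 17]
2. form.y = 15  [list.top = form.top]
3. form.w = 162  [form.w = hero.w]
4. form.h = 65  [hero.top = form.bottom + 17]

form = (x=158, y=15, w=162, h=65)
violated soft preferences: 16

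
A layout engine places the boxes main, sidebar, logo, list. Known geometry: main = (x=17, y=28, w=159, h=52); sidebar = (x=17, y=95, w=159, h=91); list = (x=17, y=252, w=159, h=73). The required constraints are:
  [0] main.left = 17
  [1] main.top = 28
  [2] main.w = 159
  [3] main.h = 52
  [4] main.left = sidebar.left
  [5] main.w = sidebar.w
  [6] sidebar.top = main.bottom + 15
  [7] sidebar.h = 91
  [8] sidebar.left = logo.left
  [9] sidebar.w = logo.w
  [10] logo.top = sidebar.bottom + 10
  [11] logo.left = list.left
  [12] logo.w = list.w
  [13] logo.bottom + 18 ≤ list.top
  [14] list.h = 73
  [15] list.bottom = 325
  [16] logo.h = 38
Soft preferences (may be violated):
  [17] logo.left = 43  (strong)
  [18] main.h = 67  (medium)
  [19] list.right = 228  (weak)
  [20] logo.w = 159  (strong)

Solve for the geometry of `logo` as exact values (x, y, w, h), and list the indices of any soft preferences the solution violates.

logo = (x=17, y=196, w=159, h=38)
violated soft preferences: 17, 18, 19

1. logo.x = 17  [sidebar.left = logo.left]
2. logo.w = 159  [sidebar.w = logo.w]
3. logo.y = 196  [logo.top = sidebar.bottom + 10]
4. logo.h = 38  [logo.h = 38]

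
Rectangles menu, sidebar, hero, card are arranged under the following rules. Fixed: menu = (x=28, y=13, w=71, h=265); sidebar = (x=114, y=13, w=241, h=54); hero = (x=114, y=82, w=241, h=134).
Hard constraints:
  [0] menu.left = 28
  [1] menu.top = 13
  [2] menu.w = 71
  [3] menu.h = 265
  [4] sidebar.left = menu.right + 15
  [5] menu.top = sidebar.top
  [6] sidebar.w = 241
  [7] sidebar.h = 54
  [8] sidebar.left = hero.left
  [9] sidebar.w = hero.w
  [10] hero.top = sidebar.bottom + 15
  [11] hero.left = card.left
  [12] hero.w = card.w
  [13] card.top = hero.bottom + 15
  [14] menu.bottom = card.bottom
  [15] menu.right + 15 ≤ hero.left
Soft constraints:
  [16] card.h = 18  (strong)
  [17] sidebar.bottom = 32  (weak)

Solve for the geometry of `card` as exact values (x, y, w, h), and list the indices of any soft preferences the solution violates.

1. card.x = 114  [hero.left = card.left]
2. card.w = 241  [hero.w = card.w]
3. card.y = 231  [card.top = hero.bottom + 15]
4. card.h = 47  [menu.bottom = card.bottom]

card = (x=114, y=231, w=241, h=47)
violated soft preferences: 16, 17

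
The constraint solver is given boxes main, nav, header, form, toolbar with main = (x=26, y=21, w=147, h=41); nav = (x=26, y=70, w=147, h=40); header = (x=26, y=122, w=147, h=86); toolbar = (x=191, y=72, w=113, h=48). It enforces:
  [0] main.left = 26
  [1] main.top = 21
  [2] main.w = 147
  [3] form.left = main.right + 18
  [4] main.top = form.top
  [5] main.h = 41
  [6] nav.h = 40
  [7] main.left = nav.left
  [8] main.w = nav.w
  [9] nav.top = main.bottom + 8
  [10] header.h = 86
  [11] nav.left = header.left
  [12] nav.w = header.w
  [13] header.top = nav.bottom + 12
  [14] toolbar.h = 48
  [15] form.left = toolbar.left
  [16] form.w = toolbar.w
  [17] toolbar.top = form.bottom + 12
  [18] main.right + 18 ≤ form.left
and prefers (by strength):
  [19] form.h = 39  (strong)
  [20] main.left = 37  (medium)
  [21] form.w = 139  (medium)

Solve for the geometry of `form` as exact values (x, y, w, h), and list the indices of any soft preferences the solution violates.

1. form.x = 191  [form.left = main.right + 18]
2. form.y = 21  [main.top = form.top]
3. form.w = 113  [form.w = toolbar.w]
4. form.h = 39  [toolbar.top = form.bottom + 12]

form = (x=191, y=21, w=113, h=39)
violated soft preferences: 20, 21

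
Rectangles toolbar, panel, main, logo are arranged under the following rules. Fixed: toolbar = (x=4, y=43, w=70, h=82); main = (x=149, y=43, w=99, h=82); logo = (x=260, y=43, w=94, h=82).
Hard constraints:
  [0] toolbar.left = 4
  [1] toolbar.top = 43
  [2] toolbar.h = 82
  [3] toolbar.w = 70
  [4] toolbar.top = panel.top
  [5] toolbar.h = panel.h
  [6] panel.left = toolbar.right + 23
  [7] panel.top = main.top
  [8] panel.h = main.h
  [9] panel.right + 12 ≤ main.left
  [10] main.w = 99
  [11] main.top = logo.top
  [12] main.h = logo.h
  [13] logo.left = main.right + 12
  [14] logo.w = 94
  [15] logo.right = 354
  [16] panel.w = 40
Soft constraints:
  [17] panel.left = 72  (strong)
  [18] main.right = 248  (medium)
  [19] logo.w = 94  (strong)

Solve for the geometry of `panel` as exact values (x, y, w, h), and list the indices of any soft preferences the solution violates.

1. panel.y = 43  [toolbar.top = panel.top]
2. panel.h = 82  [toolbar.h = panel.h]
3. panel.x = 97  [panel.left = toolbar.right + 23]
4. panel.w = 40  [panel.w = 40]

panel = (x=97, y=43, w=40, h=82)
violated soft preferences: 17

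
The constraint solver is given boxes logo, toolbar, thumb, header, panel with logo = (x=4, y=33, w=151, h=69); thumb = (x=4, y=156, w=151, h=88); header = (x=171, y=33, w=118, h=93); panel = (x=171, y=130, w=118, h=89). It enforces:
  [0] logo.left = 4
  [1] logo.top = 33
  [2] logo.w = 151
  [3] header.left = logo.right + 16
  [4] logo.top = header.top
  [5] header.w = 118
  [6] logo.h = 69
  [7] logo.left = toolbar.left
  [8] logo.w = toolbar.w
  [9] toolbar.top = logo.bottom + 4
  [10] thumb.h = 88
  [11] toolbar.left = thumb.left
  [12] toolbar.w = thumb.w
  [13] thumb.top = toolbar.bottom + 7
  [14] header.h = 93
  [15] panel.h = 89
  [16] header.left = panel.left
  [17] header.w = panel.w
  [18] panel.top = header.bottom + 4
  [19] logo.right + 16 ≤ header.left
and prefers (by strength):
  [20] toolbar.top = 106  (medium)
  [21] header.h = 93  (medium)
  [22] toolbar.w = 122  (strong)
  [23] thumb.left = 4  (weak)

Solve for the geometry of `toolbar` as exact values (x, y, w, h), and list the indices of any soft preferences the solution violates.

toolbar = (x=4, y=106, w=151, h=43)
violated soft preferences: 22

1. toolbar.x = 4  [logo.left = toolbar.left]
2. toolbar.w = 151  [logo.w = toolbar.w]
3. toolbar.y = 106  [toolbar.top = logo.bottom + 4]
4. toolbar.h = 43  [thumb.top = toolbar.bottom + 7]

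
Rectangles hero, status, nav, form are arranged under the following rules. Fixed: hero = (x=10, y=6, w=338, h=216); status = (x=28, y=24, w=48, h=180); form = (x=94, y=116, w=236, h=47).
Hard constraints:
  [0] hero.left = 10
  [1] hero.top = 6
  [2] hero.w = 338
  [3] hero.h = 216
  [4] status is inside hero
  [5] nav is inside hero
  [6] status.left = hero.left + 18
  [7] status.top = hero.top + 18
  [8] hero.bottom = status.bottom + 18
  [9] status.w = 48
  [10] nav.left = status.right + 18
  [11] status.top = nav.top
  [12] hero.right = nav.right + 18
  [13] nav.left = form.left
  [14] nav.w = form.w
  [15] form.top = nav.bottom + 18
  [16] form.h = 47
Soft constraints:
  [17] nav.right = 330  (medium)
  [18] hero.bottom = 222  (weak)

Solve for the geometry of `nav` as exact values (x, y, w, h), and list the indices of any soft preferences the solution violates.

nav = (x=94, y=24, w=236, h=74)
violated soft preferences: none

1. nav.x = 94  [nav.left = status.right + 18]
2. nav.y = 24  [status.top = nav.top]
3. nav.w = 236  [hero.right = nav.right + 18]
4. nav.h = 74  [form.top = nav.bottom + 18]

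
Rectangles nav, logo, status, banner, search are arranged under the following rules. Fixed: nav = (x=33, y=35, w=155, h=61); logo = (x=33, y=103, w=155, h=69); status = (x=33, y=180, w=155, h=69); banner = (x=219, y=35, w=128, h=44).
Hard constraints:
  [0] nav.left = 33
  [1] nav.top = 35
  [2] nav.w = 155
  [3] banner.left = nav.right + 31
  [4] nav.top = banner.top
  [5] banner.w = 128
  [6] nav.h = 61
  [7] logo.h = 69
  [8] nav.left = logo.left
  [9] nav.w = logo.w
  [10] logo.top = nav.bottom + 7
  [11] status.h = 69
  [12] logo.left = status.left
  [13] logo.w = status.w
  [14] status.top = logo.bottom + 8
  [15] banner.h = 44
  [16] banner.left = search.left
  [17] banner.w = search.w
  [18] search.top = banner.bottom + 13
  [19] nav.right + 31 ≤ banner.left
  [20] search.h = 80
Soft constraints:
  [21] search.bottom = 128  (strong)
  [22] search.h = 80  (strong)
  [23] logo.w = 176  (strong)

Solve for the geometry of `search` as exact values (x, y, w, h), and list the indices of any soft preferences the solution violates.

search = (x=219, y=92, w=128, h=80)
violated soft preferences: 21, 23

1. search.x = 219  [banner.left = search.left]
2. search.w = 128  [banner.w = search.w]
3. search.y = 92  [search.top = banner.bottom + 13]
4. search.h = 80  [search.h = 80]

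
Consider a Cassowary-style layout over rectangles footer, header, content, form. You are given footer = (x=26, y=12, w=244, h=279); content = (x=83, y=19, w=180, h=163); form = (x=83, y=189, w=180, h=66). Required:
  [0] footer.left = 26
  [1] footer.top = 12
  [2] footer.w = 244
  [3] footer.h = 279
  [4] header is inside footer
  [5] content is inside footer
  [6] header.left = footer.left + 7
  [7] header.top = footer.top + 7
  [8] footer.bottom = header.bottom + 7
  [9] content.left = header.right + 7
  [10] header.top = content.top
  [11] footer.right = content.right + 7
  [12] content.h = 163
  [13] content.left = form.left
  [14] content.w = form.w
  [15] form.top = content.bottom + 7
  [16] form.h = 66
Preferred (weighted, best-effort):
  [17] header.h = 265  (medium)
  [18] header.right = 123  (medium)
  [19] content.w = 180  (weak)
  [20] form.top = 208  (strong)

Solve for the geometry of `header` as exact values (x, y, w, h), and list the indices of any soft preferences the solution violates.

1. header.x = 33  [header.left = footer.left + 7]
2. header.y = 19  [header.top = footer.top + 7]
3. header.h = 265  [footer.bottom = header.bottom + 7]
4. header.w = 43  [content.left = header.right + 7]

header = (x=33, y=19, w=43, h=265)
violated soft preferences: 18, 20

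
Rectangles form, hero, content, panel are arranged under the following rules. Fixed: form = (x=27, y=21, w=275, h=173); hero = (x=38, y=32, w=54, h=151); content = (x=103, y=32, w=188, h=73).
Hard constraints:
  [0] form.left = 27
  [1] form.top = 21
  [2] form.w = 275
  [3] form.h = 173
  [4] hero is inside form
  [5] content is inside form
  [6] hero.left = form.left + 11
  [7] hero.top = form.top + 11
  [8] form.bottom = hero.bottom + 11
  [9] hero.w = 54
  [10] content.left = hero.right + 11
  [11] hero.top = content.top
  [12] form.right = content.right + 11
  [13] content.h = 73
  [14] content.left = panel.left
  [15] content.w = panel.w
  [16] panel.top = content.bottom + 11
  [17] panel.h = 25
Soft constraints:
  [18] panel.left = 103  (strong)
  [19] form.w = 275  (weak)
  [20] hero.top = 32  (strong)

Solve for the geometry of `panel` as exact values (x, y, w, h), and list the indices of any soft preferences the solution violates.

1. panel.x = 103  [content.left = panel.left]
2. panel.w = 188  [content.w = panel.w]
3. panel.y = 116  [panel.top = content.bottom + 11]
4. panel.h = 25  [panel.h = 25]

panel = (x=103, y=116, w=188, h=25)
violated soft preferences: none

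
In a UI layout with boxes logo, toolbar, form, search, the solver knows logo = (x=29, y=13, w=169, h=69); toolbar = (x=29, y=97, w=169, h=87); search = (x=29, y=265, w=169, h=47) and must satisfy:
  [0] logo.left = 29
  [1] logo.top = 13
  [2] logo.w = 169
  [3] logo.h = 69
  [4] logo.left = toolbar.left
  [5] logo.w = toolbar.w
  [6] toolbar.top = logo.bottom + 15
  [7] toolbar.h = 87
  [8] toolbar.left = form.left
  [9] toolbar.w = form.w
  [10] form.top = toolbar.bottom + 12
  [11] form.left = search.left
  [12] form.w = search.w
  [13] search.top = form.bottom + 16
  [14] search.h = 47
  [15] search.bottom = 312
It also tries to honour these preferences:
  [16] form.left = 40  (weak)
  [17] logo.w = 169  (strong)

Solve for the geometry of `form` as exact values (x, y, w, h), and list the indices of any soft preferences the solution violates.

form = (x=29, y=196, w=169, h=53)
violated soft preferences: 16

1. form.x = 29  [toolbar.left = form.left]
2. form.w = 169  [toolbar.w = form.w]
3. form.y = 196  [form.top = toolbar.bottom + 12]
4. form.h = 53  [search.top = form.bottom + 16]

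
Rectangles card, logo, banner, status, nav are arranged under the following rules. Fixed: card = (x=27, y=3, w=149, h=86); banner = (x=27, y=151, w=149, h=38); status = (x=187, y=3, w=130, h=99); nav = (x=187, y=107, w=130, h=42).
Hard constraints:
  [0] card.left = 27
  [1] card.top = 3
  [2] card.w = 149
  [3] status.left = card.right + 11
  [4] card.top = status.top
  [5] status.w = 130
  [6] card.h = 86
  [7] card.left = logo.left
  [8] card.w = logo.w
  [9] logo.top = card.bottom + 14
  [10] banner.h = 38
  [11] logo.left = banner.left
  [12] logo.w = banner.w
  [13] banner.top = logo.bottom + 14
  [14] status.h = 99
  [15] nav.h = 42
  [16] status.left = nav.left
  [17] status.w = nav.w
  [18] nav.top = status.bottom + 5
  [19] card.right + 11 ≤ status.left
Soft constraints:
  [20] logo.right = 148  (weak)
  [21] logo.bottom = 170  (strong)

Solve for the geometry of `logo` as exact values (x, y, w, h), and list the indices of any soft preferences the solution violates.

1. logo.x = 27  [card.left = logo.left]
2. logo.w = 149  [card.w = logo.w]
3. logo.y = 103  [logo.top = card.bottom + 14]
4. logo.h = 34  [banner.top = logo.bottom + 14]

logo = (x=27, y=103, w=149, h=34)
violated soft preferences: 20, 21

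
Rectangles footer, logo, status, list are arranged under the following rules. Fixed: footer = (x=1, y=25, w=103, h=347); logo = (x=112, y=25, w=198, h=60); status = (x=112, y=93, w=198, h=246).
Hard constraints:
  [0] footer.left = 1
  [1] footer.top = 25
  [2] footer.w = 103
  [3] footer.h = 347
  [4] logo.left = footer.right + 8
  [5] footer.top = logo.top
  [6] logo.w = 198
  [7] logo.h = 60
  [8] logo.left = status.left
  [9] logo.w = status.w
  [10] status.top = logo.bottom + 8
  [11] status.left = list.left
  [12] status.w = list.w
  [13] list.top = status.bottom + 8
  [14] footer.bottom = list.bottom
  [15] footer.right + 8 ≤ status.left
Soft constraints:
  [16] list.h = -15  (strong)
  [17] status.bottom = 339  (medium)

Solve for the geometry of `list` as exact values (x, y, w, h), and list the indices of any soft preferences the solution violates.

list = (x=112, y=347, w=198, h=25)
violated soft preferences: 16

1. list.x = 112  [status.left = list.left]
2. list.w = 198  [status.w = list.w]
3. list.y = 347  [list.top = status.bottom + 8]
4. list.h = 25  [footer.bottom = list.bottom]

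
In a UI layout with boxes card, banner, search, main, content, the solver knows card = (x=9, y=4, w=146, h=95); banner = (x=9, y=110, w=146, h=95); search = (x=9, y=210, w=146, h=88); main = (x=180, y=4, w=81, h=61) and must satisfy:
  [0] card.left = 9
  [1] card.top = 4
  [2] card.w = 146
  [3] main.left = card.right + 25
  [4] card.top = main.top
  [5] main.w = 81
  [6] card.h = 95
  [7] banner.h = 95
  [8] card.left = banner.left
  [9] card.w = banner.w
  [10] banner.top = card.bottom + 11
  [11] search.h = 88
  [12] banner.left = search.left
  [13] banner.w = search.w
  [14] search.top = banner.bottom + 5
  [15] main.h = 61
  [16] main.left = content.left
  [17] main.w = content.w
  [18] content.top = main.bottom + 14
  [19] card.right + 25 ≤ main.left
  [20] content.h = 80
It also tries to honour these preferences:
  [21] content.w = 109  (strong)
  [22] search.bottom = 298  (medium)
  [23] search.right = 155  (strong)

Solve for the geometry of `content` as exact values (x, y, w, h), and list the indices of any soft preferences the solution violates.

1. content.x = 180  [main.left = content.left]
2. content.w = 81  [main.w = content.w]
3. content.y = 79  [content.top = main.bottom + 14]
4. content.h = 80  [content.h = 80]

content = (x=180, y=79, w=81, h=80)
violated soft preferences: 21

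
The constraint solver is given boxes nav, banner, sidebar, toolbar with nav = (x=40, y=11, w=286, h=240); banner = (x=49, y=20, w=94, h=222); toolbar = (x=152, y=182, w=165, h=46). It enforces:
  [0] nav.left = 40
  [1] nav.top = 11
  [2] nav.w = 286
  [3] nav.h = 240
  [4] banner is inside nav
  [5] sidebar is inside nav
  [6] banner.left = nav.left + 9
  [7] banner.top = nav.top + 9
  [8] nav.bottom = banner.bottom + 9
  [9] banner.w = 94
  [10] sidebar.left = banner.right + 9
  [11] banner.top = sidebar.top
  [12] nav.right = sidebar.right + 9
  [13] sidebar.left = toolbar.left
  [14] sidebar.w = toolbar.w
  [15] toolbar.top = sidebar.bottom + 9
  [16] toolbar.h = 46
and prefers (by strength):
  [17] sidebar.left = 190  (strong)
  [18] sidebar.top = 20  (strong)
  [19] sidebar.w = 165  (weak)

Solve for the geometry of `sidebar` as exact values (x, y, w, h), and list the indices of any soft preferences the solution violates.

sidebar = (x=152, y=20, w=165, h=153)
violated soft preferences: 17

1. sidebar.x = 152  [sidebar.left = banner.right + 9]
2. sidebar.y = 20  [banner.top = sidebar.top]
3. sidebar.w = 165  [nav.right = sidebar.right + 9]
4. sidebar.h = 153  [toolbar.top = sidebar.bottom + 9]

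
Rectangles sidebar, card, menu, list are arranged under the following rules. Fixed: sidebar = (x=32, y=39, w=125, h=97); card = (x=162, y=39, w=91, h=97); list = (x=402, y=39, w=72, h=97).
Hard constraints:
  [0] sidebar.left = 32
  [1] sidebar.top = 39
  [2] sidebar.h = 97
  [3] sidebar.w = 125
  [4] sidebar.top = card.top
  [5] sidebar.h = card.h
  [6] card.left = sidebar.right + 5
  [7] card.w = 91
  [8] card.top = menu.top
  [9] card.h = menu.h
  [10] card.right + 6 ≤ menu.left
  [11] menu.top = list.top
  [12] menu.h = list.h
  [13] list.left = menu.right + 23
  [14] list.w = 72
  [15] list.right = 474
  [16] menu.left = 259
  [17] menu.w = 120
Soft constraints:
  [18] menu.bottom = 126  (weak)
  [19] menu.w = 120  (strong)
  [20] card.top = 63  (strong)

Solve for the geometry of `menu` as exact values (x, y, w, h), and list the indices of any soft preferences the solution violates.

1. menu.y = 39  [card.top = menu.top]
2. menu.h = 97  [card.h = menu.h]
3. menu.x = 259  [menu.left = 259]
4. menu.w = 120  [menu.w = 120]

menu = (x=259, y=39, w=120, h=97)
violated soft preferences: 18, 20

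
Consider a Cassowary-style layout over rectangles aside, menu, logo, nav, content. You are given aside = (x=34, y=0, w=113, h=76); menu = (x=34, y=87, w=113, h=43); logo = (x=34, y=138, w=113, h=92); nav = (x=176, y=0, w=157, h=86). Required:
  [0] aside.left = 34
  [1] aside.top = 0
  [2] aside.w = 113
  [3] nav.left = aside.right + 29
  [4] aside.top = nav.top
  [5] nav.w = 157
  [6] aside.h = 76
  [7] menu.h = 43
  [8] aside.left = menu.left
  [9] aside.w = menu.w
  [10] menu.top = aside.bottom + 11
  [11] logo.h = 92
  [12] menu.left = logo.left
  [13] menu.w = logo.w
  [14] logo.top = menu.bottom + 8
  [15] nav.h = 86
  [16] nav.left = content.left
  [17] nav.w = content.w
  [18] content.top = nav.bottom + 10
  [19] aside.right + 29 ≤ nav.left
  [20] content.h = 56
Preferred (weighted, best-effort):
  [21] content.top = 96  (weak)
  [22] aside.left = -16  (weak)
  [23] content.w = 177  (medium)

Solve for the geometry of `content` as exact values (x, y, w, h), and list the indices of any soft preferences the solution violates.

content = (x=176, y=96, w=157, h=56)
violated soft preferences: 22, 23

1. content.x = 176  [nav.left = content.left]
2. content.w = 157  [nav.w = content.w]
3. content.y = 96  [content.top = nav.bottom + 10]
4. content.h = 56  [content.h = 56]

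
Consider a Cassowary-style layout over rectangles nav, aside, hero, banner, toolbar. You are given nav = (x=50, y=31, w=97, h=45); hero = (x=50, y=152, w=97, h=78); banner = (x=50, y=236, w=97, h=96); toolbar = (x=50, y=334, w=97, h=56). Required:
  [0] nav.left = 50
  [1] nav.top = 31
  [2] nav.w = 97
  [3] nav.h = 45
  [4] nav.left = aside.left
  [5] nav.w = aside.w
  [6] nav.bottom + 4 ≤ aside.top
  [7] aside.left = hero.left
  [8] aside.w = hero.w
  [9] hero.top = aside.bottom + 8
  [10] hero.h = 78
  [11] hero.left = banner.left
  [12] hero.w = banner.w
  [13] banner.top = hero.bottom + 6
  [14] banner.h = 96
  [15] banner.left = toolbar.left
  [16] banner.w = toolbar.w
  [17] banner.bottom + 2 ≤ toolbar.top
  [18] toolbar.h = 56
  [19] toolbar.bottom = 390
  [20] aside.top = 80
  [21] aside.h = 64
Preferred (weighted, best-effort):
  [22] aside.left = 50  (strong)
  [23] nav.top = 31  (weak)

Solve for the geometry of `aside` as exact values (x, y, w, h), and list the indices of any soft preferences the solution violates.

aside = (x=50, y=80, w=97, h=64)
violated soft preferences: none

1. aside.x = 50  [nav.left = aside.left]
2. aside.w = 97  [nav.w = aside.w]
3. aside.y = 80  [aside.top = 80]
4. aside.h = 64  [aside.h = 64]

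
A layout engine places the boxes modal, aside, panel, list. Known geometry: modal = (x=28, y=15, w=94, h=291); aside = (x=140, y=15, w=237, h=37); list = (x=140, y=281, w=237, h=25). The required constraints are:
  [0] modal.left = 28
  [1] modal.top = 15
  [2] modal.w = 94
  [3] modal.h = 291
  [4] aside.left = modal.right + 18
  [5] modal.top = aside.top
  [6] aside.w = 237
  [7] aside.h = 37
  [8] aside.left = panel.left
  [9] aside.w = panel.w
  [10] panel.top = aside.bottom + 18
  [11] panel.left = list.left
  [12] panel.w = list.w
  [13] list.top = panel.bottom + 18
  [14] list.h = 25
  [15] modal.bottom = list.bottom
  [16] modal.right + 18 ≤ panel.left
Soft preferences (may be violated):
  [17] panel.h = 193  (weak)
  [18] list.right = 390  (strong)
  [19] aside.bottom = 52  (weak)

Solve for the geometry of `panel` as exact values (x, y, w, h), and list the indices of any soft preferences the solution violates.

panel = (x=140, y=70, w=237, h=193)
violated soft preferences: 18

1. panel.x = 140  [aside.left = panel.left]
2. panel.w = 237  [aside.w = panel.w]
3. panel.y = 70  [panel.top = aside.bottom + 18]
4. panel.h = 193  [list.top = panel.bottom + 18]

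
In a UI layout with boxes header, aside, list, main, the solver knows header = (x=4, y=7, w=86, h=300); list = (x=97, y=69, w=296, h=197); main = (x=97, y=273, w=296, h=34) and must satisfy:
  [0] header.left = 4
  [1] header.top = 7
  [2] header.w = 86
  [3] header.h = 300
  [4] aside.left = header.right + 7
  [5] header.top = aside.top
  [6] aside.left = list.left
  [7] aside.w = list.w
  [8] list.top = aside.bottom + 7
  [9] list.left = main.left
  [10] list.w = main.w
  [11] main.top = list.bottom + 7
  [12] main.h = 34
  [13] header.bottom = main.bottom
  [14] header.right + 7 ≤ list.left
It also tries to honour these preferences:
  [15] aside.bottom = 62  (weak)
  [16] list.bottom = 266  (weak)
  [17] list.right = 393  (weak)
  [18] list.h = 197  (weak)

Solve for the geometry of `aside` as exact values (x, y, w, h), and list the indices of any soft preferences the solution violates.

1. aside.x = 97  [aside.left = header.right + 7]
2. aside.y = 7  [header.top = aside.top]
3. aside.w = 296  [aside.w = list.w]
4. aside.h = 55  [list.top = aside.bottom + 7]

aside = (x=97, y=7, w=296, h=55)
violated soft preferences: none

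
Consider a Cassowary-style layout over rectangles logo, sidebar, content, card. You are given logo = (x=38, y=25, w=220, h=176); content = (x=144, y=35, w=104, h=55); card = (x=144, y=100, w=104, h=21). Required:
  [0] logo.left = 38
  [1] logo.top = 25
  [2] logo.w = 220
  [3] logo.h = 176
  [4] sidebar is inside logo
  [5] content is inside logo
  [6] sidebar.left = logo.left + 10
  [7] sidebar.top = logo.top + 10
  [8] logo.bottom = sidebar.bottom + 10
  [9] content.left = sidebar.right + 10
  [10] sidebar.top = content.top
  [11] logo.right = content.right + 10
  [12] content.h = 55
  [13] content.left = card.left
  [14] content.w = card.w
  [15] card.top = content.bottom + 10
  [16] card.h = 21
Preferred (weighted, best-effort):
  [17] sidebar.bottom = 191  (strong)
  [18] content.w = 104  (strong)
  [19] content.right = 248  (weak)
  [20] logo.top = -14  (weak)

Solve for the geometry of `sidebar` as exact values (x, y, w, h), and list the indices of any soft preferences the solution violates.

sidebar = (x=48, y=35, w=86, h=156)
violated soft preferences: 20

1. sidebar.x = 48  [sidebar.left = logo.left + 10]
2. sidebar.y = 35  [sidebar.top = logo.top + 10]
3. sidebar.h = 156  [logo.bottom = sidebar.bottom + 10]
4. sidebar.w = 86  [content.left = sidebar.right + 10]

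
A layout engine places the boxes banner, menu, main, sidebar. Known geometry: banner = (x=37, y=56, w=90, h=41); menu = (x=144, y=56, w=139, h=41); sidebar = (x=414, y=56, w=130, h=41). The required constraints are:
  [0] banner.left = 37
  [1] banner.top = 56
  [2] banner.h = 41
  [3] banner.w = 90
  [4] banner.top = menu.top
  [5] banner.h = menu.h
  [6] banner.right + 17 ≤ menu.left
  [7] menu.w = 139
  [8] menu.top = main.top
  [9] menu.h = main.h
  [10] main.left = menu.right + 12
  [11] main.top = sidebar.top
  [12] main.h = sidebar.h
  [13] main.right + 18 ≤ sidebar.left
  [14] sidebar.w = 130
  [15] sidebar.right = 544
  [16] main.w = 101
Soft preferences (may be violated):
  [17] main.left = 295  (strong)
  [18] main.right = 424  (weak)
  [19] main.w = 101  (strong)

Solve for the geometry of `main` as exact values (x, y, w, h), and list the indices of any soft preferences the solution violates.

1. main.y = 56  [menu.top = main.top]
2. main.h = 41  [menu.h = main.h]
3. main.x = 295  [main.left = menu.right + 12]
4. main.w = 101  [main.w = 101]

main = (x=295, y=56, w=101, h=41)
violated soft preferences: 18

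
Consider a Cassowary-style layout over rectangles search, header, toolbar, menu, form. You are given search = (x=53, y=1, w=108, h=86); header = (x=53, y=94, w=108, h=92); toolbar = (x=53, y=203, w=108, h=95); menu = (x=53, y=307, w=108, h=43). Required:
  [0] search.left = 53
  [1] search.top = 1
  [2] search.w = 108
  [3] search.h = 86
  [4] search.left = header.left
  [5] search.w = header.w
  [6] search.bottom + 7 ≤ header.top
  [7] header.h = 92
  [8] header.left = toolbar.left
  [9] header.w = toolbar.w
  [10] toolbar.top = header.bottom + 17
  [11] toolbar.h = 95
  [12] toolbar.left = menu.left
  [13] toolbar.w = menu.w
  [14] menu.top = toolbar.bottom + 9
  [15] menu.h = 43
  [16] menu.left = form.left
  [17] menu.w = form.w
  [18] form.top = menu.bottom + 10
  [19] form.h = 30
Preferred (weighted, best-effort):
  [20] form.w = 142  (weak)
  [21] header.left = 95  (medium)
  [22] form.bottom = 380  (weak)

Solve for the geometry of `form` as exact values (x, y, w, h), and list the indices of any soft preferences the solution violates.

form = (x=53, y=360, w=108, h=30)
violated soft preferences: 20, 21, 22

1. form.x = 53  [menu.left = form.left]
2. form.w = 108  [menu.w = form.w]
3. form.y = 360  [form.top = menu.bottom + 10]
4. form.h = 30  [form.h = 30]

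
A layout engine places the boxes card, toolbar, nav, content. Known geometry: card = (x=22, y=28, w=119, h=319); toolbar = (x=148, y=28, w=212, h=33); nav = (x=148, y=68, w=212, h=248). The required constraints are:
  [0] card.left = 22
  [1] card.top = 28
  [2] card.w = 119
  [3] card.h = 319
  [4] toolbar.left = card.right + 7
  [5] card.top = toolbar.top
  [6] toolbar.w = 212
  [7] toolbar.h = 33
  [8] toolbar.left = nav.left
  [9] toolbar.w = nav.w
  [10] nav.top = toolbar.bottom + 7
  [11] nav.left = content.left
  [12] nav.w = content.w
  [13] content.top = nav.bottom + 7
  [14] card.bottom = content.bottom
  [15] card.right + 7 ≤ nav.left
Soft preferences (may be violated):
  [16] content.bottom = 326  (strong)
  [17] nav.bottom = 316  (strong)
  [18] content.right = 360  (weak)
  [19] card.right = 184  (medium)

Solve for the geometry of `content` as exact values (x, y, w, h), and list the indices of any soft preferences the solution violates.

1. content.x = 148  [nav.left = content.left]
2. content.w = 212  [nav.w = content.w]
3. content.y = 323  [content.top = nav.bottom + 7]
4. content.h = 24  [card.bottom = content.bottom]

content = (x=148, y=323, w=212, h=24)
violated soft preferences: 16, 19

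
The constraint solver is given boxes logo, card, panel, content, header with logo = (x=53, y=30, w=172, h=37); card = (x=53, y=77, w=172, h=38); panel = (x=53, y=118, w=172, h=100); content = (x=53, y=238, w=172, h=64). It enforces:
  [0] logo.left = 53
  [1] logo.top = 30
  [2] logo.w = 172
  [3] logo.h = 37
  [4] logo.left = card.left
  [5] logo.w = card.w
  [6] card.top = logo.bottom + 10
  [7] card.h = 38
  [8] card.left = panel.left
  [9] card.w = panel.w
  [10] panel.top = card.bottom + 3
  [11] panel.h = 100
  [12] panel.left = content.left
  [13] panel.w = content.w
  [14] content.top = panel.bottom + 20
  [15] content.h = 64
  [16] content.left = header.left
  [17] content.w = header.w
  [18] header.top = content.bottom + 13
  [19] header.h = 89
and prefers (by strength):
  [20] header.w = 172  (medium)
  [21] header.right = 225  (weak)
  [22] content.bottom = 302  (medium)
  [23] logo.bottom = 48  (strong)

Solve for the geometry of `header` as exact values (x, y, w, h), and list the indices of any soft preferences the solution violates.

header = (x=53, y=315, w=172, h=89)
violated soft preferences: 23

1. header.x = 53  [content.left = header.left]
2. header.w = 172  [content.w = header.w]
3. header.y = 315  [header.top = content.bottom + 13]
4. header.h = 89  [header.h = 89]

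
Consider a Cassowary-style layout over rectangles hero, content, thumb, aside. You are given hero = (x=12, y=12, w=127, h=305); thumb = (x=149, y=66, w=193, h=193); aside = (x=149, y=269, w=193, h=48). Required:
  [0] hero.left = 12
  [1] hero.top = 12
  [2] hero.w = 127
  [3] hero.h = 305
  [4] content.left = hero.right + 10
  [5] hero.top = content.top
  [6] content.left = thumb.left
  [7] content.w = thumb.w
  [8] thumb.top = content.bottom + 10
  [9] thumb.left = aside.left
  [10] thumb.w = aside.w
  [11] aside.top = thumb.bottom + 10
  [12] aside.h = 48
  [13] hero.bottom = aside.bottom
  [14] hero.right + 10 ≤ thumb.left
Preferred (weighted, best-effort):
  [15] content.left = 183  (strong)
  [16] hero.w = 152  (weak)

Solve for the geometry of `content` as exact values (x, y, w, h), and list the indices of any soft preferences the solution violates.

content = (x=149, y=12, w=193, h=44)
violated soft preferences: 15, 16

1. content.x = 149  [content.left = hero.right + 10]
2. content.y = 12  [hero.top = content.top]
3. content.w = 193  [content.w = thumb.w]
4. content.h = 44  [thumb.top = content.bottom + 10]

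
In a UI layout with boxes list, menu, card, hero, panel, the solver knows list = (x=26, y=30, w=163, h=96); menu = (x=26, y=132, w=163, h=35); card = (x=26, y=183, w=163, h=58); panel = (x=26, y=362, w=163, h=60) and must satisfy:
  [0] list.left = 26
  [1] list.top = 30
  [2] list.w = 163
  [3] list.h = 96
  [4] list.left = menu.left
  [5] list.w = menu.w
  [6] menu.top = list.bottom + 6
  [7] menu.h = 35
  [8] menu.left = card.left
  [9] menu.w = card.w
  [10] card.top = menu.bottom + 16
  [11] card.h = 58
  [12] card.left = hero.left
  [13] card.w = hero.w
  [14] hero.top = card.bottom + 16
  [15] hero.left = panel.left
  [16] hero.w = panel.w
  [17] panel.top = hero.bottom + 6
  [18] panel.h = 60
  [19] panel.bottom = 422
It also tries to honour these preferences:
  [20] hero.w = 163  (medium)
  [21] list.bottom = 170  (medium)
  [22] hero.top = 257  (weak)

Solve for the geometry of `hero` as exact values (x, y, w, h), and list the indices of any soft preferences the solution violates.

1. hero.x = 26  [card.left = hero.left]
2. hero.w = 163  [card.w = hero.w]
3. hero.y = 257  [hero.top = card.bottom + 16]
4. hero.h = 99  [panel.top = hero.bottom + 6]

hero = (x=26, y=257, w=163, h=99)
violated soft preferences: 21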